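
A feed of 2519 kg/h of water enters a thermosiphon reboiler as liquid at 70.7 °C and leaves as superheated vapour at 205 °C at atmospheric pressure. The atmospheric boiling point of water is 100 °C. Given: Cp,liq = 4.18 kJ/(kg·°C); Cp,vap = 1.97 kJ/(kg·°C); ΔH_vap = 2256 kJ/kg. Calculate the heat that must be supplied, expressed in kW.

Q = 1810 kW

liquid 70.7→100 °C: 122.47 kJ/kg
vaporisation at 100 °C: 2256 kJ/kg
vapour 100→205 °C: 206.85 kJ/kg
Δh = 122.47 + 2256 + 206.85 = 2585.3 kJ/kg
Q = ṁ·Δh = 2519 kg/h × 2585.3 kJ/kg = 6.5124e+06 kJ/h
|Q| = 1809 kW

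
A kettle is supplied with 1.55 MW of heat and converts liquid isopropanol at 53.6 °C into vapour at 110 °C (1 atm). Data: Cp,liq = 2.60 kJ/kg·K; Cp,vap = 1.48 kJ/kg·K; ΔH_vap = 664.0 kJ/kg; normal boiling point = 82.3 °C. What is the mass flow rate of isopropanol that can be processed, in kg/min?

Δh = 2.60×(82.3−53.6) + 664.0 + 1.48×(110−82.3) = 779.62 kJ/kg
Q = 1.55 MW = 1550 kJ/s = 93000 kJ/min
ṁ = Q/Δh = 93000 / 779.62 = 119.29 kg/min

ṁ = 119 kg/min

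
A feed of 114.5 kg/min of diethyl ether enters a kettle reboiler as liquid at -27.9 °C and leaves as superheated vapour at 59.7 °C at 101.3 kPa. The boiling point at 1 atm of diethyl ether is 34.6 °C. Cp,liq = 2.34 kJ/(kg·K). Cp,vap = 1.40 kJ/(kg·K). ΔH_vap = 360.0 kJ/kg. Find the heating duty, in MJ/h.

liquid -27.9→34.6 °C: 146.25 kJ/kg
vaporisation at 34.6 °C: 360 kJ/kg
vapour 34.6→59.7 °C: 35.14 kJ/kg
Δh = 146.25 + 360 + 35.14 = 541.39 kJ/kg
Q = ṁ·Δh = 114.5 kg/min × 541.39 kJ/kg = 61989 kJ/min
|Q| = 1033.2 kW = 3719.3 MJ/h

Q = 3720 MJ/h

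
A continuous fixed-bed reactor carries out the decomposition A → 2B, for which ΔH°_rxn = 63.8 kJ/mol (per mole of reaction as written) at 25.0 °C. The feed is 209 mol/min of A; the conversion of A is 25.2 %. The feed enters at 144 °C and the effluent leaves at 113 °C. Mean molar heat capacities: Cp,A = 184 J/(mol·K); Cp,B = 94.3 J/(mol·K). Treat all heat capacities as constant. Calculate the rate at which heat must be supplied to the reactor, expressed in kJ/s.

Q_in = 36.5 kJ/s

Extent of reaction ξ = 0.252 × 209 = 52.668 mol/min
Reaction term: ξ·ΔH°_rxn = 52.668 × 63.8 = 3360.2 kJ/min
Sensible, feed 144→25 °C: -4576.3 kJ/min
Outlet flows (mol/min): A 156.33, B 105.34
Sensible, products 25→113 °C: 3405.4 kJ/min
Q = ΔH = 2189.4 kJ/min = 36.49 kW
Heat supplied = 36.49 kJ/s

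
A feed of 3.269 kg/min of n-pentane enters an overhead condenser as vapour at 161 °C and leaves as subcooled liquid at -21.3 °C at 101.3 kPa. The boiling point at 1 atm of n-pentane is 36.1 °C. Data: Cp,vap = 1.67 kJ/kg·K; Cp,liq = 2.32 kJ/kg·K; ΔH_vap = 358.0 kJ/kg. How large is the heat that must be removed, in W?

vapour 161→36.1 °C: -208.58 kJ/kg
condensation at 36.1 °C: -358 kJ/kg
liquid 36.1→-21.3 °C: -133.17 kJ/kg
Δh = -208.58 + -358 + -133.17 = -699.75 kJ/kg
Q = ṁ·Δh = 3.269 kg/min × -699.75 kJ/kg = -2287.5 kJ/min
|Q| = 38.125 kW = 38125 W

Q_c = 38100 W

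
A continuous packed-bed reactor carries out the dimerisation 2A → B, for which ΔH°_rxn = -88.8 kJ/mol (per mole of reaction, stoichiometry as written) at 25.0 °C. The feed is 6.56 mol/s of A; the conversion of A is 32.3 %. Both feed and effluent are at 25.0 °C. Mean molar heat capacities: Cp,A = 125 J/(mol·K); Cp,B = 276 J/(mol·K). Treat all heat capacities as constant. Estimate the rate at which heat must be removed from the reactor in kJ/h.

Q_out = 339000 kJ/h

Extent of reaction ξ = 0.323 × 6.56 / 2 = 1.0594 mol/s
Reaction term: ξ·ΔH°_rxn = 1.0594 × -88.8 = -94.078 kJ/s
Q = ΔH = -94.078 kJ/s = -94.078 kW
Heat removed = 338680 kJ/h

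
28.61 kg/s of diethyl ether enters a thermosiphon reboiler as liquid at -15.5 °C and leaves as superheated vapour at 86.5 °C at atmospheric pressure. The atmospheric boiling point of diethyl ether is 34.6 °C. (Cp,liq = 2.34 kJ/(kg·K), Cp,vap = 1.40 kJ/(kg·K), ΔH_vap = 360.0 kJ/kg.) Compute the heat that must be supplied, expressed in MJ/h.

liquid -15.5→34.6 °C: 117.23 kJ/kg
vaporisation at 34.6 °C: 360 kJ/kg
vapour 34.6→86.5 °C: 72.66 kJ/kg
Δh = 117.23 + 360 + 72.66 = 549.89 kJ/kg
Q = ṁ·Δh = 28.61 kg/s × 549.89 kJ/kg = 15732 kJ/s
|Q| = 15732 kW = 56637 MJ/h

Q = 56600 MJ/h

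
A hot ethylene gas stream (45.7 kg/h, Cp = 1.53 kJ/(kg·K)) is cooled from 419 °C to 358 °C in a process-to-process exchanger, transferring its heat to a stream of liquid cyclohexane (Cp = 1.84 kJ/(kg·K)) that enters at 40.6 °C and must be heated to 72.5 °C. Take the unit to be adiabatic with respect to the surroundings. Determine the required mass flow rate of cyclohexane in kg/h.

ṁ_c = 72.7 kg/h

Heat released by hot stream: Q = 45.7 × 1.53 × (419 − 358) = 4265.2 kJ/h
Energy balance on cold side (adiabatic exchanger): Q = ṁ_c·Cp_c·(T_c,out − T_c,in)
ṁ_c = 4265.2 / [1.84 × (72.5 − 40.6)] = 72.666 kg/h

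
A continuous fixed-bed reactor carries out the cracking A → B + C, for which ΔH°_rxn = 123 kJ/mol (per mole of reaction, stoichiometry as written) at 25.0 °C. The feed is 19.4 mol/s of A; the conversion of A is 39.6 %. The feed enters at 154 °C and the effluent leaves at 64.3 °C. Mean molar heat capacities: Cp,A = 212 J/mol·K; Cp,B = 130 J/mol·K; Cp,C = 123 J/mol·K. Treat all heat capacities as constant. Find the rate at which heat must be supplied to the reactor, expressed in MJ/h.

Extent of reaction ξ = 0.396 × 19.4 = 7.6824 mol/s
Reaction term: ξ·ΔH°_rxn = 7.6824 × 123 = 944.94 kJ/s
Sensible, feed 154→25 °C: -530.55 kJ/s
Outlet flows (mol/s): A 11.718, B 7.6824, C 7.6824
Sensible, products 25→64.3 °C: 174.01 kJ/s
Q = ΔH = 588.4 kJ/s = 588.4 kW
Heat supplied = 2118.2 MJ/h

Q_in = 2120 MJ/h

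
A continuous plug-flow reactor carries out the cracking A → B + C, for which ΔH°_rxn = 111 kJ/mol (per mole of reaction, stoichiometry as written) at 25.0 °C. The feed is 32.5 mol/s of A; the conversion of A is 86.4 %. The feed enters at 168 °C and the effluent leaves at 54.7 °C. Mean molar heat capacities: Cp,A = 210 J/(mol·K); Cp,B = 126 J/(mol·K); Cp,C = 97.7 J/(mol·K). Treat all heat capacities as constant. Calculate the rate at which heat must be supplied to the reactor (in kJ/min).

Q_in = 141000 kJ/min

Extent of reaction ξ = 0.864 × 32.5 = 28.08 mol/s
Reaction term: ξ·ΔH°_rxn = 28.08 × 111 = 3116.9 kJ/s
Sensible, feed 168→25 °C: -975.98 kJ/s
Outlet flows (mol/s): A 4.42, B 28.08, C 28.08
Sensible, products 25→54.7 °C: 214.13 kJ/s
Q = ΔH = 2355 kJ/s = 2355 kW
Heat supplied = 141300 kJ/min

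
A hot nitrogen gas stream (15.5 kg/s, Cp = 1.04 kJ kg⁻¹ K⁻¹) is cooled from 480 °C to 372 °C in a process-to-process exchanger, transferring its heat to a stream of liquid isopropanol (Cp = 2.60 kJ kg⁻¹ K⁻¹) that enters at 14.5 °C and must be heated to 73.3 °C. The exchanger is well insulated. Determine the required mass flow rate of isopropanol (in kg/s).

ṁ_c = 11.4 kg/s

Heat released by hot stream: Q = 15.5 × 1.04 × (480 − 372) = 1741 kJ/s
Energy balance on cold side (adiabatic exchanger): Q = ṁ_c·Cp_c·(T_c,out − T_c,in)
ṁ_c = 1741 / [2.60 × (73.3 − 14.5)] = 11.388 kg/s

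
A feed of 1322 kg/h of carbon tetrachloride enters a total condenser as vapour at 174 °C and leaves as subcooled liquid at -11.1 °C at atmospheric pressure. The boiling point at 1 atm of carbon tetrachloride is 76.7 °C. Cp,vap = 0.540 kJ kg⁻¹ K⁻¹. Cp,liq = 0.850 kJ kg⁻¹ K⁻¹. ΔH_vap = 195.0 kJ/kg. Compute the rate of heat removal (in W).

vapour 174→76.7 °C: -52.542 kJ/kg
condensation at 76.7 °C: -195 kJ/kg
liquid 76.7→-11.1 °C: -74.63 kJ/kg
Δh = -52.542 + -195 + -74.63 = -322.17 kJ/kg
Q = ṁ·Δh = 1322 kg/h × -322.17 kJ/kg = -425910 kJ/h
|Q| = 118.31 kW = 118310 W

Q_c = 118000 W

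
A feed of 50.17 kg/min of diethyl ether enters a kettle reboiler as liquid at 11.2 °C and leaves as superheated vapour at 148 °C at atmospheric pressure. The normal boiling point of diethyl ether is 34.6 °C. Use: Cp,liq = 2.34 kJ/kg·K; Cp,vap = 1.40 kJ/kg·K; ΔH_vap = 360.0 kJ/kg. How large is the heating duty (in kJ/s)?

Q = 480 kJ/s

liquid 11.2→34.6 °C: 54.756 kJ/kg
vaporisation at 34.6 °C: 360 kJ/kg
vapour 34.6→148 °C: 158.76 kJ/kg
Δh = 54.756 + 360 + 158.76 = 573.52 kJ/kg
Q = ṁ·Δh = 50.17 kg/min × 573.52 kJ/kg = 28773 kJ/min
|Q| = 479.55 kW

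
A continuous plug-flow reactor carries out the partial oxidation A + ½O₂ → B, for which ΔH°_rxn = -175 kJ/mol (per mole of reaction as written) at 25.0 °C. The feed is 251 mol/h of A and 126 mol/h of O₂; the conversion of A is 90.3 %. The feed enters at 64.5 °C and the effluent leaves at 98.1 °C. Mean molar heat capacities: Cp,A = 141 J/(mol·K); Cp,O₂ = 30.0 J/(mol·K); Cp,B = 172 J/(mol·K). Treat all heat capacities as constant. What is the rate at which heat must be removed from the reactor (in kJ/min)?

Extent of reaction ξ = 0.903 × 251 = 226.65 mol/h
Reaction term: ξ·ΔH°_rxn = 226.65 × -175 = -39664 kJ/h
Sensible, feed 64.5→25 °C: -1547.3 kJ/h
Outlet flows (mol/h): A 24.347, O₂ 12.673, B 226.65
Sensible, products 25→98.1 °C: 3128.5 kJ/h
Q = ΔH = -38083 kJ/h = -10.579 kW
Heat removed = 634.72 kJ/min

Q_out = 635 kJ/min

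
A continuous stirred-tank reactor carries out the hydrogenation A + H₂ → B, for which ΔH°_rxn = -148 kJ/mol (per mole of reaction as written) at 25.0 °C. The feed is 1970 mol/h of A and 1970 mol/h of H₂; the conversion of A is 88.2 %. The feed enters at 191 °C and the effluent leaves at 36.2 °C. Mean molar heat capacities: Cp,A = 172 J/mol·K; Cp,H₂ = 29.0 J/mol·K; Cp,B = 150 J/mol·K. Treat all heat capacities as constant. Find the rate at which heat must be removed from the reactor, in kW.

Q_out = 88.7 kW

Extent of reaction ξ = 0.882 × 1970 = 1737.5 mol/h
Reaction term: ξ·ΔH°_rxn = 1737.5 × -148 = -257160 kJ/h
Sensible, feed 191→25 °C: -65731 kJ/h
Outlet flows (mol/h): A 232.46, H₂ 232.46, B 1737.5
Sensible, products 25→36.2 °C: 3442.4 kJ/h
Q = ΔH = -319440 kJ/h = -88.735 kW
Heat removed = 88.735 kW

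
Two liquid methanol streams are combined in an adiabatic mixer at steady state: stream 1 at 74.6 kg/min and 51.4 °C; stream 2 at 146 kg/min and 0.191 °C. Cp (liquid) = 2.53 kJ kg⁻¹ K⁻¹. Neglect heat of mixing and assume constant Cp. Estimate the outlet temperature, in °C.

No heat crosses the boundary, so H_out = H_in.
Σ ṁᵢCp,ᵢTᵢ = 74.6×2.53×51.4 + 146×2.53×0.191 = 9771.7
Σ ṁᵢCp,ᵢ = 74.6×2.53 + 146×2.53 = 558.12
T_out = 9771.7 / 558.12 = 17.508 °C

T_out = 17.5 °C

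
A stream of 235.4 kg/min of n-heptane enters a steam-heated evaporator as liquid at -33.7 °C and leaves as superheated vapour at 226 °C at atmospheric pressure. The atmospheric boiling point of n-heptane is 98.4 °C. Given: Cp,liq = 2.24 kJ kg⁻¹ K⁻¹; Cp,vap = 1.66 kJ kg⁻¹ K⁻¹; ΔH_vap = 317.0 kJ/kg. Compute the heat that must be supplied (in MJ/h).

Q = 11600 MJ/h

liquid -33.7→98.4 °C: 295.9 kJ/kg
vaporisation at 98.4 °C: 317 kJ/kg
vapour 98.4→226 °C: 211.82 kJ/kg
Δh = 295.9 + 317 + 211.82 = 824.72 kJ/kg
Q = ṁ·Δh = 235.4 kg/min × 824.72 kJ/kg = 194140 kJ/min
|Q| = 3235.7 kW = 11648 MJ/h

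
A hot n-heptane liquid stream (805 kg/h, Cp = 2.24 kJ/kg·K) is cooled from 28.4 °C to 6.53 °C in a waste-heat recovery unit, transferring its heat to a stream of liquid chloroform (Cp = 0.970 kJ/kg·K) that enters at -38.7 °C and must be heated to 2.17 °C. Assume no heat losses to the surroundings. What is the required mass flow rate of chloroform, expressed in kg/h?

Heat released by hot stream: Q = 805 × 2.24 × (28.4 − 6.53) = 39436 kJ/h
Energy balance on cold side (adiabatic exchanger): Q = ṁ_c·Cp_c·(T_c,out − T_c,in)
ṁ_c = 39436 / [0.970 × (2.17 − -38.7)] = 994.76 kg/h

ṁ_c = 995 kg/h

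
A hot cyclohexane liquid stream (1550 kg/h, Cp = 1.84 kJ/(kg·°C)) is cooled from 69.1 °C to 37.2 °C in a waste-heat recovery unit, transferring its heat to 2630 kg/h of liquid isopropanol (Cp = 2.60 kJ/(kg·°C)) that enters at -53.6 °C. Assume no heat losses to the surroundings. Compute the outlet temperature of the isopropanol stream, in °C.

Heat released by hot stream: Q = 1550 × 1.84 × (69.1 − 37.2) = 90979 kJ/h
Energy balance on cold side (adiabatic exchanger): Q = ṁ_c·Cp_c·(T_c,out − T_c,in)
T_c,out = -53.6 + 90979/(2630 × 2.60) = -40.295 °C

T_c,out = -40.3 °C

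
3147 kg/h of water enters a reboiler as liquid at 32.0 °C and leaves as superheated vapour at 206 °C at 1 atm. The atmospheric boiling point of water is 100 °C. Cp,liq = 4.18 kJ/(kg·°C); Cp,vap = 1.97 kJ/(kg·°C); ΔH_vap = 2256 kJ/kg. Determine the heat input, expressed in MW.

Q = 2.40 MW

liquid 32.0→100 °C: 284.24 kJ/kg
vaporisation at 100 °C: 2256 kJ/kg
vapour 100→206 °C: 208.82 kJ/kg
Δh = 284.24 + 2256 + 208.82 = 2749.1 kJ/kg
Q = ṁ·Δh = 3147 kg/h × 2749.1 kJ/kg = 8.6513e+06 kJ/h
|Q| = 2403.1 kW = 2.4031 MW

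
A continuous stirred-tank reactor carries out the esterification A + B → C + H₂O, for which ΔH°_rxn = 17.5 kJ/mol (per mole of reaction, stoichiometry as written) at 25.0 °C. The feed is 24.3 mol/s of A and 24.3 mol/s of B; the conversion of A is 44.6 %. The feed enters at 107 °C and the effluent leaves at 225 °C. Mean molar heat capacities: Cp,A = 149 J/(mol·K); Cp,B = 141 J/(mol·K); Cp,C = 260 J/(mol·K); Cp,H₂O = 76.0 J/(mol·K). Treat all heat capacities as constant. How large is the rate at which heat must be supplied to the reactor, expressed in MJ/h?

Q_in = 4040 MJ/h

Extent of reaction ξ = 0.446 × 24.3 = 10.838 mol/s
Reaction term: ξ·ΔH°_rxn = 10.838 × 17.5 = 189.66 kJ/s
Sensible, feed 107→25 °C: -577.85 kJ/s
Outlet flows (mol/s): A 13.462, B 13.462, C 10.838, H₂O 10.838
Sensible, products 25→225 °C: 1509.1 kJ/s
Q = ΔH = 1120.9 kJ/s = 1120.9 kW
Heat supplied = 4035.3 MJ/h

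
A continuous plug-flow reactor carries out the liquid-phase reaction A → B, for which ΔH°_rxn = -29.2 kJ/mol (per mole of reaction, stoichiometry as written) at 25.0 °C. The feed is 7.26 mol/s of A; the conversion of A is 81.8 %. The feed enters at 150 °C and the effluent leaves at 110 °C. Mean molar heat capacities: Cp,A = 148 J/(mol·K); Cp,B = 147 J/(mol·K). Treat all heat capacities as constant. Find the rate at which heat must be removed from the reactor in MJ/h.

Q_out = 781 MJ/h

Extent of reaction ξ = 0.818 × 7.26 = 5.9387 mol/s
Reaction term: ξ·ΔH°_rxn = 5.9387 × -29.2 = -173.41 kJ/s
Sensible, feed 150→25 °C: -134.31 kJ/s
Outlet flows (mol/s): A 1.3213, B 5.9387
Sensible, products 25→110 °C: 90.826 kJ/s
Q = ΔH = -216.89 kJ/s = -216.89 kW
Heat removed = 780.82 MJ/h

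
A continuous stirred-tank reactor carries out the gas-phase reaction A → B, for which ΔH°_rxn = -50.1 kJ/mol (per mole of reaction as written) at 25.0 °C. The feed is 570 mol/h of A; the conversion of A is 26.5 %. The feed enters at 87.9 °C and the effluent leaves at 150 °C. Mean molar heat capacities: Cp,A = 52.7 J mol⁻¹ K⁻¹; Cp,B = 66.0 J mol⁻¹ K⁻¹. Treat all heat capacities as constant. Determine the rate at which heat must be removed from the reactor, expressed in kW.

Extent of reaction ξ = 0.265 × 570 = 151.05 mol/h
Reaction term: ξ·ΔH°_rxn = 151.05 × -50.1 = -7567.6 kJ/h
Sensible, feed 87.9→25 °C: -1889.5 kJ/h
Outlet flows (mol/h): A 418.95, B 151.05
Sensible, products 25→150 °C: 4006 kJ/h
Q = ΔH = -5451.1 kJ/h = -1.5142 kW
Heat removed = 1.5142 kW

Q_out = 1.51 kW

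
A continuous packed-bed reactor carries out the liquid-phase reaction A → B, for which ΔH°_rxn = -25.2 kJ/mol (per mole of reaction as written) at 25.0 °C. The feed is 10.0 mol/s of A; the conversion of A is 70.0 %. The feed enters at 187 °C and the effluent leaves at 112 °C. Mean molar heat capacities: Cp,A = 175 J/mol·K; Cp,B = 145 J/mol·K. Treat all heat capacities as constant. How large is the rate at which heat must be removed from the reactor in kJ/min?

Extent of reaction ξ = 0.700 × 10.0 = 7 mol/s
Reaction term: ξ·ΔH°_rxn = 7 × -25.2 = -176.4 kJ/s
Sensible, feed 187→25 °C: -283.5 kJ/s
Outlet flows (mol/s): A 3, B 7
Sensible, products 25→112 °C: 133.98 kJ/s
Q = ΔH = -325.92 kJ/s = -325.92 kW
Heat removed = 19555 kJ/min

Q_out = 19600 kJ/min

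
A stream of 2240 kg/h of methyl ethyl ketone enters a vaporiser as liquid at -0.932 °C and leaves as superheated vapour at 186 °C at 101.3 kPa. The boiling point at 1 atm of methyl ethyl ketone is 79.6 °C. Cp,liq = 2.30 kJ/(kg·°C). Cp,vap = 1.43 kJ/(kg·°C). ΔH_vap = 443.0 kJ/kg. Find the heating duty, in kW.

liquid -0.932→79.6 °C: 185.22 kJ/kg
vaporisation at 79.6 °C: 443 kJ/kg
vapour 79.6→186 °C: 152.15 kJ/kg
Δh = 185.22 + 443 + 152.15 = 780.38 kJ/kg
Q = ṁ·Δh = 2240 kg/h × 780.38 kJ/kg = 1.748e+06 kJ/h
|Q| = 485.57 kW

Q = 486 kW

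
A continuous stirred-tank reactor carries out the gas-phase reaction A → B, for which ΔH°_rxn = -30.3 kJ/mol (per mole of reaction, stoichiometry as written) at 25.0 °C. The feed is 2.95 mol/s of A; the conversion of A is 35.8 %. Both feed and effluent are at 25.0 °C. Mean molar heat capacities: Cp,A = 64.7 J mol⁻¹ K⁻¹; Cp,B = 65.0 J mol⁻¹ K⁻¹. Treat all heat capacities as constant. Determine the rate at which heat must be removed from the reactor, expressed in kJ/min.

Q_out = 1920 kJ/min

Extent of reaction ξ = 0.358 × 2.95 = 1.0561 mol/s
Reaction term: ξ·ΔH°_rxn = 1.0561 × -30.3 = -32 kJ/s
Q = ΔH = -32 kJ/s = -32 kW
Heat removed = 1920 kJ/min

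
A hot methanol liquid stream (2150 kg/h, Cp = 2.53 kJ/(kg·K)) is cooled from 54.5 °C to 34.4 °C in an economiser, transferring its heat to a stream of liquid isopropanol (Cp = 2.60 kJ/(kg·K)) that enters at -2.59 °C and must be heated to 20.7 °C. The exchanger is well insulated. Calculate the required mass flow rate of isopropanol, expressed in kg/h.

Heat released by hot stream: Q = 2150 × 2.53 × (54.5 − 34.4) = 109330 kJ/h
Energy balance on cold side (adiabatic exchanger): Q = ṁ_c·Cp_c·(T_c,out − T_c,in)
ṁ_c = 109330 / [2.60 × (20.7 − -2.59)] = 1805.6 kg/h

ṁ_c = 1810 kg/h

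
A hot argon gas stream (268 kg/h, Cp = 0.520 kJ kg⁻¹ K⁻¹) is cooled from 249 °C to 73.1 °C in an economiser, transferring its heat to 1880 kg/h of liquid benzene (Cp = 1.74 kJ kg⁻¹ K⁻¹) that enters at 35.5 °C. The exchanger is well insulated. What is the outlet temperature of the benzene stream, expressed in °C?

Heat released by hot stream: Q = 268 × 0.520 × (249 − 73.1) = 24513 kJ/h
Energy balance on cold side (adiabatic exchanger): Q = ṁ_c·Cp_c·(T_c,out − T_c,in)
T_c,out = 35.5 + 24513/(1880 × 1.74) = 42.994 °C

T_c,out = 43.0 °C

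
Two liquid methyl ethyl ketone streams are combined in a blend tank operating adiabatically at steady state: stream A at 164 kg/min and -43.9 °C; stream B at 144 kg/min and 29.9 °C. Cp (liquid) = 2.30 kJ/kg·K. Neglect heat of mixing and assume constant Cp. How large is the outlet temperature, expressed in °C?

Energy balance with Q = 0: Σ ṁᵢCp,ᵢ(T_out − Tᵢ) = 0
Σ ṁᵢCp,ᵢTᵢ = 164×2.30×-43.9 + 144×2.30×29.9 = -6656.2
Σ ṁᵢCp,ᵢ = 164×2.30 + 144×2.30 = 708.4
T_out = -6656.2 / 708.4 = -9.3961 °C

T_out = -9.40 °C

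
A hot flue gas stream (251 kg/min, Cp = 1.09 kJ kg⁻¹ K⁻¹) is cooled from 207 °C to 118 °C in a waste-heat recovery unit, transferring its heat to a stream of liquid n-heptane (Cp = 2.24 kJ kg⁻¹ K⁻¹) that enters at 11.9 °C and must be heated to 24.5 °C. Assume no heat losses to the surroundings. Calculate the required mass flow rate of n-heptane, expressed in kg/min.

Heat released by hot stream: Q = 251 × 1.09 × (207 − 118) = 24350 kJ/min
Energy balance on cold side (adiabatic exchanger): Q = ṁ_c·Cp_c·(T_c,out − T_c,in)
ṁ_c = 24350 / [2.24 × (24.5 − 11.9)] = 862.72 kg/min

ṁ_c = 863 kg/min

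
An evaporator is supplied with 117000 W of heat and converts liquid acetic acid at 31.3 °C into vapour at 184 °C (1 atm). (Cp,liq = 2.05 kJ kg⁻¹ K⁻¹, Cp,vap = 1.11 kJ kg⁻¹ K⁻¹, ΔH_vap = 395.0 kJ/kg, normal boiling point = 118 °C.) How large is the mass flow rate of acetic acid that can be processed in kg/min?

ṁ = 10.9 kg/min

Δh = 2.05×(118−31.3) + 395.0 + 1.11×(184−118) = 646 kJ/kg
Q = 117000 W = 117 kJ/s = 7020 kJ/min
ṁ = Q/Δh = 7020 / 646 = 10.867 kg/min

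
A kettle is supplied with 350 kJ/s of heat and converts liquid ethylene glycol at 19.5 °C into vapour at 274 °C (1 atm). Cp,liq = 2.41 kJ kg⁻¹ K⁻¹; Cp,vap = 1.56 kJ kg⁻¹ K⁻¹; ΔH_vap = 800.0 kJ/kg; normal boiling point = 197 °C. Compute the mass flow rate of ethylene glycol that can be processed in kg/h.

ṁ = 935 kg/h

Δh = 2.41×(197−19.5) + 800.0 + 1.56×(274−197) = 1347.9 kJ/kg
Q = 350 kJ/s = 350 kJ/s = 1.26e+06 kJ/h
ṁ = Q/Δh = 1.26e+06 / 1347.9 = 934.79 kg/h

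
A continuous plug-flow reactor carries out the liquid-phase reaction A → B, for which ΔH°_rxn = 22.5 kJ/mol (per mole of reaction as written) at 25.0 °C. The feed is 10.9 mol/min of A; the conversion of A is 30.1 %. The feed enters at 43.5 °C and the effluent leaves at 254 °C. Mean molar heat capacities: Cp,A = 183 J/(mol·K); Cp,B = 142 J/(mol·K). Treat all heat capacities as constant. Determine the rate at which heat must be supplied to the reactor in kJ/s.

Extent of reaction ξ = 0.301 × 10.9 = 3.2809 mol/min
Reaction term: ξ·ΔH°_rxn = 3.2809 × 22.5 = 73.82 kJ/min
Sensible, feed 43.5→25 °C: -36.902 kJ/min
Outlet flows (mol/min): A 7.6191, B 3.2809
Sensible, products 25→254 °C: 425.98 kJ/min
Q = ΔH = 462.9 kJ/min = 7.715 kW
Heat supplied = 7.715 kJ/s

Q_in = 7.72 kJ/s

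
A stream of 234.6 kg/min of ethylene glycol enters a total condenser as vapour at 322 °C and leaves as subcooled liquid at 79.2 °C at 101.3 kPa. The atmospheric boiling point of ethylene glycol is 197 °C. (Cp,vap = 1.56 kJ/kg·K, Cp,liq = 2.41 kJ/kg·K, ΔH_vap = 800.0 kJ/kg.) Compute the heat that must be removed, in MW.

Q_c = 5.00 MW

vapour 322→197 °C: -195 kJ/kg
condensation at 197 °C: -800 kJ/kg
liquid 197→79.2 °C: -283.9 kJ/kg
Δh = -195 + -800 + -283.9 = -1278.9 kJ/kg
Q = ṁ·Δh = 234.6 kg/min × -1278.9 kJ/kg = -300030 kJ/min
|Q| = 5000.5 kW = 5.0005 MW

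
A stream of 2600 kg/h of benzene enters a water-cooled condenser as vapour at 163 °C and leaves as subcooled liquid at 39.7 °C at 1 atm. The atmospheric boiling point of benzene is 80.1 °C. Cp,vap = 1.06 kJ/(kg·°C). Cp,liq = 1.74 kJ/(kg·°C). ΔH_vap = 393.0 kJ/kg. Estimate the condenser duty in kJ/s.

vapour 163→80.1 °C: -87.874 kJ/kg
condensation at 80.1 °C: -393 kJ/kg
liquid 80.1→39.7 °C: -70.296 kJ/kg
Δh = -87.874 + -393 + -70.296 = -551.17 kJ/kg
Q = ṁ·Δh = 2600 kg/h × -551.17 kJ/kg = -1.433e+06 kJ/h
|Q| = 398.07 kW

Q_c = 398 kJ/s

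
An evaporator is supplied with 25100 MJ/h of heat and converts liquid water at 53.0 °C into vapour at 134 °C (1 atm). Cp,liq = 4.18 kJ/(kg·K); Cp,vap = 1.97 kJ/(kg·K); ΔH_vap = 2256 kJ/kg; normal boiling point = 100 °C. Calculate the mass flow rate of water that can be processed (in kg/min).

Δh = 4.18×(100−53.0) + 2256 + 1.97×(134−100) = 2519.4 kJ/kg
Q = 25100 MJ/h = 6972.2 kJ/s = 418330 kJ/min
ṁ = Q/Δh = 418330 / 2519.4 = 166.04 kg/min

ṁ = 166 kg/min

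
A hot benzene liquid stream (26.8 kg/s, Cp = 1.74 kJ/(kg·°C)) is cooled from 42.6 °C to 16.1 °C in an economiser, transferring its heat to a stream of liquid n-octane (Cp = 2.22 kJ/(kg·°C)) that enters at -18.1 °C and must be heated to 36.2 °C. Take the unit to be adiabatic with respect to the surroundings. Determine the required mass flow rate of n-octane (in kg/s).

Heat released by hot stream: Q = 26.8 × 1.74 × (42.6 − 16.1) = 1235.7 kJ/s
Energy balance on cold side (adiabatic exchanger): Q = ṁ_c·Cp_c·(T_c,out − T_c,in)
ṁ_c = 1235.7 / [2.22 × (36.2 − -18.1)] = 10.251 kg/s

ṁ_c = 10.3 kg/s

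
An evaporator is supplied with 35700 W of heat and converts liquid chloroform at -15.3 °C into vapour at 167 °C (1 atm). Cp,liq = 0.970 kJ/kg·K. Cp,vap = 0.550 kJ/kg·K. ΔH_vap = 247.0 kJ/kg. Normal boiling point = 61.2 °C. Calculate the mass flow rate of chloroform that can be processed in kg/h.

ṁ = 339 kg/h

Δh = 0.970×(61.2−-15.3) + 247.0 + 0.550×(167−61.2) = 379.39 kJ/kg
Q = 35700 W = 35.7 kJ/s = 128520 kJ/h
ṁ = Q/Δh = 128520 / 379.39 = 338.75 kg/h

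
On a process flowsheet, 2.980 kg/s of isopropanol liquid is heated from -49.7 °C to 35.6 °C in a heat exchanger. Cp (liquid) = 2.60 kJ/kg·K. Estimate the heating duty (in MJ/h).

Q = 2380 MJ/h

Q = ṁ·Cp·ΔT = 2.980 × 2.60 × (35.6 − -49.7) = 660.9 kJ/s
Heating duty = 2379.3 MJ/h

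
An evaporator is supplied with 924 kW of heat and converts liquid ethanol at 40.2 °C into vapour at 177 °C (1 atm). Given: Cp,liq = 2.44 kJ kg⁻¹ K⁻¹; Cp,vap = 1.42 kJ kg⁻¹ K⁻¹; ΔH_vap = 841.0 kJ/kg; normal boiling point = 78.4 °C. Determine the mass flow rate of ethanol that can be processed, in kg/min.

Δh = 2.44×(78.4−40.2) + 841.0 + 1.42×(177−78.4) = 1074.2 kJ/kg
Q = 924 kW = 924 kJ/s = 55440 kJ/min
ṁ = Q/Δh = 55440 / 1074.2 = 51.61 kg/min

ṁ = 51.6 kg/min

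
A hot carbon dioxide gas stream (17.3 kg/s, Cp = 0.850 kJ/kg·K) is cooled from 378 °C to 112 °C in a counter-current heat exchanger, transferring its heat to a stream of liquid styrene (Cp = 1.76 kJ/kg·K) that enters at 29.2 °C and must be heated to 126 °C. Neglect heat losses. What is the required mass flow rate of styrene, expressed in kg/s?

Heat released by hot stream: Q = 17.3 × 0.850 × (378 − 112) = 3911.5 kJ/s
Energy balance on cold side (adiabatic exchanger): Q = ṁ_c·Cp_c·(T_c,out − T_c,in)
ṁ_c = 3911.5 / [1.76 × (126 − 29.2)] = 22.959 kg/s

ṁ_c = 23.0 kg/s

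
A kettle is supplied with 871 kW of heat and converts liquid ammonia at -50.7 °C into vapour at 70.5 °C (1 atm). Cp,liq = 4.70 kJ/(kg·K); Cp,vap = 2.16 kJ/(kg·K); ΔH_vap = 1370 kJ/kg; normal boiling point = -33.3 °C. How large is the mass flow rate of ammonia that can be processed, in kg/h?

ṁ = 1870 kg/h

Δh = 4.70×(-33.3−-50.7) + 1370 + 2.16×(70.5−-33.3) = 1676 kJ/kg
Q = 871 kW = 871 kJ/s = 3.1356e+06 kJ/h
ṁ = Q/Δh = 3.1356e+06 / 1676 = 1870.9 kg/h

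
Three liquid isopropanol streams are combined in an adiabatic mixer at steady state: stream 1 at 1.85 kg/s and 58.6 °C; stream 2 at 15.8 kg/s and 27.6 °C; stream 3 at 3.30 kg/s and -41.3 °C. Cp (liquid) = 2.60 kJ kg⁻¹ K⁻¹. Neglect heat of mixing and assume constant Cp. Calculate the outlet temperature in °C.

T_out = 19.5 °C

Adiabatic, steady state ⇒ Σ ṁᵢCp,ᵢ(T_out − Tᵢ) = 0
T_out = Σ ṁᵢCp,ᵢTᵢ / Σ ṁᵢCp,ᵢ
      = 1061.3 / 54.47 = 19.484 °C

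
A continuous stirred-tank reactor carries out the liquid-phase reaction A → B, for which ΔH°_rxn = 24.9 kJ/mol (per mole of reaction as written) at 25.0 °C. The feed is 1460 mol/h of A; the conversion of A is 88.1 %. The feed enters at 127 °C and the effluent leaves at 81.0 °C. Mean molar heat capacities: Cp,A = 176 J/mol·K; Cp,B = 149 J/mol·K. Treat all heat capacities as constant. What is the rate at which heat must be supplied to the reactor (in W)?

Q_in = 5070 W

Extent of reaction ξ = 0.881 × 1460 = 1286.3 mol/h
Reaction term: ξ·ΔH°_rxn = 1286.3 × 24.9 = 32028 kJ/h
Sensible, feed 127→25 °C: -26210 kJ/h
Outlet flows (mol/h): A 173.74, B 1286.3
Sensible, products 25→81.0 °C: 12445 kJ/h
Q = ΔH = 18263 kJ/h = 5.073 kW
Heat supplied = 5073 W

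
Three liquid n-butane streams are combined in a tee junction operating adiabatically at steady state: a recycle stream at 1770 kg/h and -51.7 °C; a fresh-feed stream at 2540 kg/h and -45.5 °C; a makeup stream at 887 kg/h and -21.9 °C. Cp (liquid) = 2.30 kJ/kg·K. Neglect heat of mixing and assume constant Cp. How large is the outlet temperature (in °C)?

T_out = -43.6 °C

Adiabatic, steady state ⇒ Σ ṁᵢCp,ᵢ(T_out − Tᵢ) = 0
Σ ṁᵢCp,ᵢTᵢ = 1770×2.30×-51.7 + 2540×2.30×-45.5 + 887×2.30×-21.9 = -520960
Σ ṁᵢCp,ᵢ = 1770×2.30 + 2540×2.30 + 887×2.30 = 11953
T_out = -520960 / 11953 = -43.584 °C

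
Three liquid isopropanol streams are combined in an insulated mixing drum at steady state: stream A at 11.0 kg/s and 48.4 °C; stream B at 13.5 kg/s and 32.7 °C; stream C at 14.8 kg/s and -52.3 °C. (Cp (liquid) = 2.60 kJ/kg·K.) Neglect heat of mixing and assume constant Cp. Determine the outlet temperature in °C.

T_out = 5.08 °C

Adiabatic, steady state ⇒ Σ ṁᵢCp,ᵢ(T_out − Tᵢ) = 0
T_out = Σ ṁᵢCp,ᵢTᵢ / Σ ṁᵢCp,ᵢ
      = 519.51 / 102.18 = 5.0842 °C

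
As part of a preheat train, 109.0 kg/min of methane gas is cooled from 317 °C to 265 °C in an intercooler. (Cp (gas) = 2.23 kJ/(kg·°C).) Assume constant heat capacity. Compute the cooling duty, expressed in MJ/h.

Q_c = 758 MJ/h

Q = ṁ·Cp·ΔT = 109.0 × 2.23 × (265 − 317) = -12640 kJ/min
Converting: 12640 / 60 s = 210.66 kW
Cooling duty = 758.38 MJ/h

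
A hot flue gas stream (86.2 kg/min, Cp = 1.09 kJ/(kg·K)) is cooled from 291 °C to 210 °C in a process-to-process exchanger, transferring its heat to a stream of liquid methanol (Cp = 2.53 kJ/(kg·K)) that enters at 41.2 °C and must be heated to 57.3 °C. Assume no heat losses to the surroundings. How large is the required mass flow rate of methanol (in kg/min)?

Heat released by hot stream: Q = 86.2 × 1.09 × (291 − 210) = 7610.6 kJ/min
Energy balance on cold side (adiabatic exchanger): Q = ṁ_c·Cp_c·(T_c,out − T_c,in)
ṁ_c = 7610.6 / [2.53 × (57.3 − 41.2)] = 186.84 kg/min

ṁ_c = 187 kg/min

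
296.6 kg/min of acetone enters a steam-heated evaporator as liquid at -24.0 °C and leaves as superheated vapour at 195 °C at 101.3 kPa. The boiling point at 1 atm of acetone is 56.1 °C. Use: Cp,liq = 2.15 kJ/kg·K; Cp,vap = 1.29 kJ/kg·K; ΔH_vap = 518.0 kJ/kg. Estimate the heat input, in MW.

Q = 4.30 MW

liquid -24.0→56.1 °C: 172.21 kJ/kg
vaporisation at 56.1 °C: 518 kJ/kg
vapour 56.1→195 °C: 179.18 kJ/kg
Δh = 172.21 + 518 + 179.18 = 869.4 kJ/kg
Q = ṁ·Δh = 296.6 kg/min × 869.4 kJ/kg = 257860 kJ/min
|Q| = 4297.7 kW = 4.2977 MW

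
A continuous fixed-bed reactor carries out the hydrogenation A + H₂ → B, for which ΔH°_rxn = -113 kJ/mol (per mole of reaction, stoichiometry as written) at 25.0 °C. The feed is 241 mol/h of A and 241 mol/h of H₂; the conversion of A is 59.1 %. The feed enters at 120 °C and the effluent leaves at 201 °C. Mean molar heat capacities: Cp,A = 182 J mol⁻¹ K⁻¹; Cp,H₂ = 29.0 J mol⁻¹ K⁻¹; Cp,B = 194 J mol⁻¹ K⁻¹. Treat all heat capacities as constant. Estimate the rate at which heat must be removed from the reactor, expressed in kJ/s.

Q_out = 3.44 kJ/s

Extent of reaction ξ = 0.591 × 241 = 142.43 mol/h
Reaction term: ξ·ΔH°_rxn = 142.43 × -113 = -16095 kJ/h
Sensible, feed 120→25 °C: -4830.8 kJ/h
Outlet flows (mol/h): A 98.569, H₂ 98.569, B 142.43
Sensible, products 25→201 °C: 8523.6 kJ/h
Q = ΔH = -12402 kJ/h = -3.445 kW
Heat removed = 3.445 kJ/s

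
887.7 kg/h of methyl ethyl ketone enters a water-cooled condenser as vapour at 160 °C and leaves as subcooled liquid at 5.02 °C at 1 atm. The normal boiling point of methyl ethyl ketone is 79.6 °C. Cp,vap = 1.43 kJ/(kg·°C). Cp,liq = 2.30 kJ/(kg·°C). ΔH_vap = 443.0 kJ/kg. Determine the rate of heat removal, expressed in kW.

Q_c = 180 kW

vapour 160→79.6 °C: -114.97 kJ/kg
condensation at 79.6 °C: -443 kJ/kg
liquid 79.6→5.02 °C: -171.53 kJ/kg
Δh = -114.97 + -443 + -171.53 = -729.51 kJ/kg
Q = ṁ·Δh = 887.7 kg/h × -729.51 kJ/kg = -647580 kJ/h
|Q| = 179.88 kW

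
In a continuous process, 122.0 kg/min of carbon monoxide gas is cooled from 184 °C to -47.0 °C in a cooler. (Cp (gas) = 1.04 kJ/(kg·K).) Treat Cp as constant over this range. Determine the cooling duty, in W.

Q = ṁ·Cp·ΔT = 122.0 × 1.04 × (-47.0 − 184) = -29309 kJ/min
Converting: 29309 / 60 s = 488.49 kW
Cooling duty = 488490 W

Q_c = 488000 W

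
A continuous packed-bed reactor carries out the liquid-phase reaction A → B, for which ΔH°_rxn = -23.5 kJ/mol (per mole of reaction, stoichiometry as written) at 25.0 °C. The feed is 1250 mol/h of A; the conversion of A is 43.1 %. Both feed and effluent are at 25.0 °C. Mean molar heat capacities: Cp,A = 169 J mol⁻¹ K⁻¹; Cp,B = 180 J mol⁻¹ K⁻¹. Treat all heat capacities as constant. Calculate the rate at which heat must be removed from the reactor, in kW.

Q_out = 3.52 kW

Extent of reaction ξ = 0.431 × 1250 = 538.75 mol/h
Reaction term: ξ·ΔH°_rxn = 538.75 × -23.5 = -12661 kJ/h
Q = ΔH = -12661 kJ/h = -3.5168 kW
Heat removed = 3.5168 kW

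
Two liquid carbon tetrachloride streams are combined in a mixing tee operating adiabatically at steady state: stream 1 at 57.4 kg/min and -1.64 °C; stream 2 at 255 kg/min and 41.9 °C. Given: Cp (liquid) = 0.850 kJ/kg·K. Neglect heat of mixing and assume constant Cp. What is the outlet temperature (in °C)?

No heat crosses the boundary, so H_out = H_in.
T_out = Σ ṁᵢCp,ᵢTᵢ / Σ ṁᵢCp,ᵢ
      = 9001.8 / 265.54 = 33.9 °C

T_out = 33.9 °C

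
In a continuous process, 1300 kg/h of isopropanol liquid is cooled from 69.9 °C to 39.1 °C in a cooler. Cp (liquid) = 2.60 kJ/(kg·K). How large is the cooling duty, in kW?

Q = ṁ·Cp·ΔT = 1300 × 2.60 × (39.1 − 69.9) = -104100 kJ/h
Converting: 104100 / 3600 s = 28.918 kW

Q_c = 28.9 kW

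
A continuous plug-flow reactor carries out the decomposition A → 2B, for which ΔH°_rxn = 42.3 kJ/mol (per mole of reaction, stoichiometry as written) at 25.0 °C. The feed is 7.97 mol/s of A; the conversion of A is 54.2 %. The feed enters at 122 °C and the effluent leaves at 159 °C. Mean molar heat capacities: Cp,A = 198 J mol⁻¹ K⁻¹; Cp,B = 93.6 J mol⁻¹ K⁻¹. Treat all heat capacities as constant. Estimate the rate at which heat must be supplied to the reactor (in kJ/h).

Q_in = 846000 kJ/h

Extent of reaction ξ = 0.542 × 7.97 = 4.3197 mol/s
Reaction term: ξ·ΔH°_rxn = 4.3197 × 42.3 = 182.73 kJ/s
Sensible, feed 122→25 °C: -153.07 kJ/s
Outlet flows (mol/s): A 3.6503, B 8.6395
Sensible, products 25→159 °C: 205.21 kJ/s
Q = ΔH = 234.86 kJ/s = 234.86 kW
Heat supplied = 845500 kJ/h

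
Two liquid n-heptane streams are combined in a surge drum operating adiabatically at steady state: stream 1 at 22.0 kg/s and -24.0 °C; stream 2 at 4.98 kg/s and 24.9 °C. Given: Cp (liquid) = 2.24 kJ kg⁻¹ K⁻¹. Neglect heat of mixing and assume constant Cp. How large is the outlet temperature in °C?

No heat crosses the boundary, so H_out = H_in.
T_out = Σ ṁᵢCp,ᵢTᵢ / Σ ṁᵢCp,ᵢ
      = -904.96 / 60.435 = -14.974 °C

T_out = -15.0 °C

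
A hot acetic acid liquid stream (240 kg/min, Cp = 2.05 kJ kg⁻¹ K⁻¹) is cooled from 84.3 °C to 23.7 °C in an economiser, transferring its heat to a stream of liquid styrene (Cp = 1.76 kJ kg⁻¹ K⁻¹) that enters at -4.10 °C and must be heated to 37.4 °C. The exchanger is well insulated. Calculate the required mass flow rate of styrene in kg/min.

Heat released by hot stream: Q = 240 × 2.05 × (84.3 − 23.7) = 29815 kJ/min
Energy balance on cold side (adiabatic exchanger): Q = ṁ_c·Cp_c·(T_c,out − T_c,in)
ṁ_c = 29815 / [1.76 × (37.4 − -4.10)] = 408.2 kg/min

ṁ_c = 408 kg/min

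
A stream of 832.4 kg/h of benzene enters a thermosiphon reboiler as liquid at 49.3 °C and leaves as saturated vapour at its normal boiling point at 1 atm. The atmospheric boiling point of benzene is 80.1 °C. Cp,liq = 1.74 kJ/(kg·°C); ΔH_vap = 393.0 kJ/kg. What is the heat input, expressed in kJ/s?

Q = 103 kJ/s

liquid 49.3→80.1 °C: 53.592 kJ/kg
vaporisation at 80.1 °C: 393 kJ/kg
Δh = 53.592 + 393 = 446.59 kJ/kg
Q = ṁ·Δh = 832.4 kg/h × 446.59 kJ/kg = 371740 kJ/h
|Q| = 103.26 kW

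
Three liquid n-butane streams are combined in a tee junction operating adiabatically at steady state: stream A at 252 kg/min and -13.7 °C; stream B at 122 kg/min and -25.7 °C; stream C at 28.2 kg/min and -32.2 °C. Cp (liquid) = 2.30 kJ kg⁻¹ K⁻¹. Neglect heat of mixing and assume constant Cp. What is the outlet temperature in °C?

T_out = -18.6 °C

Adiabatic, steady state ⇒ Σ ṁᵢCp,ᵢ(T_out − Tᵢ) = 0
T_out = Σ ṁᵢCp,ᵢTᵢ / Σ ṁᵢCp,ᵢ
      = -17240 / 925.06 = -18.637 °C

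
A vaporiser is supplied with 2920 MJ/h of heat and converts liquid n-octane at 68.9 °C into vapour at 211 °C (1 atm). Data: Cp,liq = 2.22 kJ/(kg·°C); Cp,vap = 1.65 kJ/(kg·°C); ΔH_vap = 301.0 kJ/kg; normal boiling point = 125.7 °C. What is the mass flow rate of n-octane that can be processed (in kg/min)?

ṁ = 85.7 kg/min

Δh = 2.22×(125.7−68.9) + 301.0 + 1.65×(211−125.7) = 567.84 kJ/kg
Q = 2920 MJ/h = 811.11 kJ/s = 48667 kJ/min
ṁ = Q/Δh = 48667 / 567.84 = 85.705 kg/min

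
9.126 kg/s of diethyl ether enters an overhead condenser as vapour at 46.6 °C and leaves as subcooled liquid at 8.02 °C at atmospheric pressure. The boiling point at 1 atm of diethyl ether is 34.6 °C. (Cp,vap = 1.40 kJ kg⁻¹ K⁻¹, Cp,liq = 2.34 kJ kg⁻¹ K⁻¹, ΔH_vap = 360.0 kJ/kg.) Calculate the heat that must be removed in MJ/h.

vapour 46.6→34.6 °C: -16.8 kJ/kg
condensation at 34.6 °C: -360 kJ/kg
liquid 34.6→8.02 °C: -62.197 kJ/kg
Δh = -16.8 + -360 + -62.197 = -439 kJ/kg
Q = ṁ·Δh = 9.126 kg/s × -439 kJ/kg = -4006.3 kJ/s
|Q| = 4006.3 kW = 14423 MJ/h

Q_c = 14400 MJ/h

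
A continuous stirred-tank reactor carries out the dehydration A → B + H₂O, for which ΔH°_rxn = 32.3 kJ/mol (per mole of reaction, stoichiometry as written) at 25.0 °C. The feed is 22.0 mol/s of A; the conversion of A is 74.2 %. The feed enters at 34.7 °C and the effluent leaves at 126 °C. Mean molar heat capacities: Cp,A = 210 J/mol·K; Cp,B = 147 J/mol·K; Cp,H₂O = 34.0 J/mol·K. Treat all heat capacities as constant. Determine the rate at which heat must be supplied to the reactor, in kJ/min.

Q_in = 54100 kJ/min

Extent of reaction ξ = 0.742 × 22.0 = 16.324 mol/s
Reaction term: ξ·ΔH°_rxn = 16.324 × 32.3 = 527.27 kJ/s
Sensible, feed 34.7→25 °C: -44.814 kJ/s
Outlet flows (mol/s): A 5.676, B 16.324, H₂O 16.324
Sensible, products 25→126 °C: 418.81 kJ/s
Q = ΔH = 901.26 kJ/s = 901.26 kW
Heat supplied = 54075 kJ/min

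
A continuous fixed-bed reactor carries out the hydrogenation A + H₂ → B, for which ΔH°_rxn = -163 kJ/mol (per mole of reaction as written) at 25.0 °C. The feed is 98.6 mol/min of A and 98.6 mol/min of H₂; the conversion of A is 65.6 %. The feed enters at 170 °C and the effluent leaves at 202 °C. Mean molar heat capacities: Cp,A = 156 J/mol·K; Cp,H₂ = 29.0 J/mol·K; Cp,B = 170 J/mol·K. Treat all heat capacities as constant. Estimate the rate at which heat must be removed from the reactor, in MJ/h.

Extent of reaction ξ = 0.656 × 98.6 = 64.682 mol/min
Reaction term: ξ·ΔH°_rxn = 64.682 × -163 = -10543 kJ/min
Sensible, feed 170→25 °C: -2644.9 kJ/min
Outlet flows (mol/min): A 33.918, H₂ 33.918, B 64.682
Sensible, products 25→202 °C: 3056.9 kJ/min
Q = ΔH = -10131 kJ/min = -168.85 kW
Heat removed = 607.87 MJ/h

Q_out = 608 MJ/h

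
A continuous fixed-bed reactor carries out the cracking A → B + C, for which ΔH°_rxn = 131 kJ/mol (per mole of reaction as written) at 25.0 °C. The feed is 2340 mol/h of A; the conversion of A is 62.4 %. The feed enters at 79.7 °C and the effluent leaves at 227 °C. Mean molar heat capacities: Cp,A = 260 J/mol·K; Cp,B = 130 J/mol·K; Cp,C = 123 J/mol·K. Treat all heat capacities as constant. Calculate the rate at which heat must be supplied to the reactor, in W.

Q_in = 77500 W

Extent of reaction ξ = 0.624 × 2340 = 1460.2 mol/h
Reaction term: ξ·ΔH°_rxn = 1460.2 × 131 = 191280 kJ/h
Sensible, feed 79.7→25 °C: -33279 kJ/h
Outlet flows (mol/h): A 879.84, B 1460.2, C 1460.2
Sensible, products 25→227 °C: 120830 kJ/h
Q = ΔH = 278830 kJ/h = 77.454 kW
Heat supplied = 77454 W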